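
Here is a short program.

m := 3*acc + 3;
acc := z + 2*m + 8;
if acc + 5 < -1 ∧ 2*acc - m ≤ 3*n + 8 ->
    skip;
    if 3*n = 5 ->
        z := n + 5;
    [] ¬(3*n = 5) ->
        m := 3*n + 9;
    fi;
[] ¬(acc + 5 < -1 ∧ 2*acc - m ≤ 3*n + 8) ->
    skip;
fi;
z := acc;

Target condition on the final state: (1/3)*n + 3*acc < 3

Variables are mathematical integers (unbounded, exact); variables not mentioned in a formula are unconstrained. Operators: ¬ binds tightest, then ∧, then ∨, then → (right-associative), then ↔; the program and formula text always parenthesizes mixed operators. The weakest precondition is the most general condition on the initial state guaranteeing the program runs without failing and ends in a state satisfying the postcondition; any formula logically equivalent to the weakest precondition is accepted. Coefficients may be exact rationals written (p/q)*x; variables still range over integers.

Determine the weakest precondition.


Working backward. After the program, the postcondition (1/3)*n + 3*acc < 3 must hold; in canonical form it is 3*acc + (1/3)*n < 3.
Before z := acc: 3*acc + (1/3)*n < 3
Then branch requires (3*n = 5 → 3*acc + (1/3)*n < 3) ∧ ((¬(3*n = 5)) → 3*acc + (1/3)*n < 3); else branch requires 3*acc + (1/3)*n < 3.
Before the if: ((acc < -6 ∧ 2*acc ≤ m + 3*n + 8) → ((3*n = 5 → 3*acc + (1/3)*n < 3) ∧ ((¬(3*n = 5)) → 3*acc + (1/3)*n < 3))) ∧ ((¬(acc < -6 ∧ 2*acc ≤ m + 3*n + 8)) → 3*acc + (1/3)*n < 3)
Before acc := z + 2*m + 8: ((2*m + z < -14 ∧ 3*m + 2*z ≤ 3*n - 8) → ((3*n = 5 → 6*m + (1/3)*n + 3*z < -21) ∧ ((¬(3*n = 5)) → 6*m + (1/3)*n + 3*z < -21))) ∧ ((¬(2*m + z < -14 ∧ 3*m + 2*z ≤ 3*n - 8)) → 6*m + (1/3)*n + 3*z < -21)
Before m := 3*acc + 3: ((6*acc + z < -20 ∧ 9*acc + 2*z ≤ 3*n - 17) → ((3*n = 5 → 18*acc + (1/3)*n + 3*z < -39) ∧ ((¬(3*n = 5)) → 18*acc + (1/3)*n + 3*z < -39))) ∧ ((¬(6*acc + z < -20 ∧ 9*acc + 2*z ≤ 3*n - 17)) → 18*acc + (1/3)*n + 3*z < -39)
Answer: WP = ((6*acc + z < -20 ∧ 9*acc + 2*z ≤ 3*n - 17) → ((3*n = 5 → 18*acc + (1/3)*n + 3*z < -39) ∧ ((¬(3*n = 5)) → 18*acc + (1/3)*n + 3*z < -39))) ∧ ((¬(6*acc + z < -20 ∧ 9*acc + 2*z ≤ 3*n - 17)) → 18*acc + (1/3)*n + 3*z < -39)


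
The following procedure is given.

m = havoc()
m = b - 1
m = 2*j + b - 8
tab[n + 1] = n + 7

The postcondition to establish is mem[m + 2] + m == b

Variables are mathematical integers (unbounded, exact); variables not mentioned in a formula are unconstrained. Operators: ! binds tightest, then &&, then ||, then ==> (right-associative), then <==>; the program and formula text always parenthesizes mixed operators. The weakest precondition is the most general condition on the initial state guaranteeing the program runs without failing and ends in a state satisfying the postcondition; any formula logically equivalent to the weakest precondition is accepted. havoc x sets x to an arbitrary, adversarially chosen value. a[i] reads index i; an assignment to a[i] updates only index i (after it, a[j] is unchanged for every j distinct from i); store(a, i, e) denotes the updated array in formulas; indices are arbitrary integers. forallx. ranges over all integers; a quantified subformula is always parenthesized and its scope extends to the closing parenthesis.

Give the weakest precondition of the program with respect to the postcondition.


Working backward. After the program, mem[m + 2] + m == b must hold.
Before tab[n + 1] := n + 7: mem[m + 2] + m == b
Before m := 2*j + b - 8: mem[b + 2*j - 6] + 2*j == 8
Before m := b - 1: mem[b + 2*j - 6] + 2*j == 8
Before havoc m: mem[b + 2*j - 6] + 2*j == 8
Answer: WP = mem[b + 2*j - 6] + 2*j == 8


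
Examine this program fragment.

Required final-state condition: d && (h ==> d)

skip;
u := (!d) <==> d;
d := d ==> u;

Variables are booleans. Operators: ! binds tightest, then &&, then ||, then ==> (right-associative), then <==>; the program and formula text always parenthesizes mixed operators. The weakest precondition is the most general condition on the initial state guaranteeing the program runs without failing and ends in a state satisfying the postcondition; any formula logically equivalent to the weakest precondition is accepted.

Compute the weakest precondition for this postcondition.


Working backward. After the program, d && (h ==> d) must hold.
Before d := d ==> u: (d ==> u) && (h ==> (d ==> u))
Before u := (!d) <==> d: (d ==> ((!d) <==> d)) && (h ==> (d ==> ((!d) <==> d)))
Before skip: (d ==> ((!d) <==> d)) && (h ==> (d ==> ((!d) <==> d)))
Answer: WP = (d ==> ((!d) <==> d)) && (h ==> (d ==> ((!d) <==> d)))


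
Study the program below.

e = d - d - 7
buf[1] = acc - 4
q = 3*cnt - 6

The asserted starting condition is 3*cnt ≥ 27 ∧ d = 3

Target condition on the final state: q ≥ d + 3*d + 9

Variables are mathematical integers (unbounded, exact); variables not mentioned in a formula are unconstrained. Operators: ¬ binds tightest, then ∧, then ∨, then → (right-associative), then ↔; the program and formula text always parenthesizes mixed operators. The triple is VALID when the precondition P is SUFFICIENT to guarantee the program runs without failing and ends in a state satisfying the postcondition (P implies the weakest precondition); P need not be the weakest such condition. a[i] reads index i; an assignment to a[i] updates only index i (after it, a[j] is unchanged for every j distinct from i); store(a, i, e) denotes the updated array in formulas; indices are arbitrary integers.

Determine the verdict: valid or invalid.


Working backward. After the program, the postcondition q ≥ d + 3*d + 9 must hold; in canonical form it is q ≥ 4*d + 9.
Before q := 3*cnt - 6: 3*cnt ≥ 4*d + 15
Before buf[1] := acc - 4: 3*cnt ≥ 4*d + 15
Before e := d - d - 7: 3*cnt ≥ 4*d + 15
The weakest precondition is 3*cnt ≥ 4*d + 15.
Check whether 3*cnt ≥ 27 ∧ d = 3 implies it.
Every state satisfying the precondition satisfies the weakest precondition: the implication holds.
Answer: valid


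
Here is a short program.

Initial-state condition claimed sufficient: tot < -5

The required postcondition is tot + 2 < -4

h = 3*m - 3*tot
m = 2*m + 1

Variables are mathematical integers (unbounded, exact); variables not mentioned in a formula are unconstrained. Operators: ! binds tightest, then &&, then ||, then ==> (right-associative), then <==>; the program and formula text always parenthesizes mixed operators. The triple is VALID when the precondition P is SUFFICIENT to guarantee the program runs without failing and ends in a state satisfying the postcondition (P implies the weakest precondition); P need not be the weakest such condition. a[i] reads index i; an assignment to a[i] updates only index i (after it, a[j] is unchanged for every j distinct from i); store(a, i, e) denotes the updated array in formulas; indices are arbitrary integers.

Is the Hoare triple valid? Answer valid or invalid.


Working backward. After the program, the postcondition tot + 2 < -4 must hold; in canonical form it is tot < -6.
Before m := 2*m + 1: tot < -6
Before h := 3*m - 3*tot: tot < -6
The weakest precondition is tot < -6.
Check whether tot < -5 implies it.
Countermodel: at the initial state tot = -6, the precondition holds but the weakest precondition fails.
Answer: invalid


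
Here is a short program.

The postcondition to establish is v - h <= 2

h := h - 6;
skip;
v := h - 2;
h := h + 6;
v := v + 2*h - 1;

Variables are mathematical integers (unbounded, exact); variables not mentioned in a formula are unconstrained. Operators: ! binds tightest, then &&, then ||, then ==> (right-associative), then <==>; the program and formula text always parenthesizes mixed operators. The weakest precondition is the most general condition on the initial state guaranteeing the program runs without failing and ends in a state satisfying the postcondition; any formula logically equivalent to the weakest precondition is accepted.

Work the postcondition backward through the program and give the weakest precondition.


Working backward. After the program, the postcondition v - h <= 2 must hold; in canonical form it is v <= h + 2.
Before v := v + 2*h - 1: h + v <= 3
Before h := h + 6: h + v <= -3
Before v := h - 2: 2*h <= -1
Before skip: 2*h <= -1
Before h := h - 6: 2*h <= 11
Answer: WP = 2*h <= 11


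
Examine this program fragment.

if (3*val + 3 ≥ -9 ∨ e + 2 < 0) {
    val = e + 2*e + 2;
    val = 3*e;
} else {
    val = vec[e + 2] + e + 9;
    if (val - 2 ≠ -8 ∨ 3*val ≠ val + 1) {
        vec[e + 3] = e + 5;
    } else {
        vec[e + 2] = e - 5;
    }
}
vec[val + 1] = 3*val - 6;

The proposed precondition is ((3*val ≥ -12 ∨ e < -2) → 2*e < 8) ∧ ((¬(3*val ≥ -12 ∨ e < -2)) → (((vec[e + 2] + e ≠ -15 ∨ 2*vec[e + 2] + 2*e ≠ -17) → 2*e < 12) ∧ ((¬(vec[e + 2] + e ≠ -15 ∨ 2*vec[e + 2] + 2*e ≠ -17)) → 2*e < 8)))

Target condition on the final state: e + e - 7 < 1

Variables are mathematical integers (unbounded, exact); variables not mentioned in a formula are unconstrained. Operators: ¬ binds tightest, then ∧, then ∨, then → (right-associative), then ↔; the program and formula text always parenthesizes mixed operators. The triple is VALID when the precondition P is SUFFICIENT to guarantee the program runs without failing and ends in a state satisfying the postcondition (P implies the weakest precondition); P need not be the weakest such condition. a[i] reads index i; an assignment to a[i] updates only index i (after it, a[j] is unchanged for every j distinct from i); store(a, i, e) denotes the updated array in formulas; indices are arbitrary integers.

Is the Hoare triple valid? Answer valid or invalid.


Working backward. After the program, the postcondition e + e - 7 < 1 must hold; in canonical form it is 2*e < 8.
Before vec[val + 1] := 3*val - 6: 2*e < 8
Then branch requires 2*e < 8; else branch requires ((vec[e + 2] + e ≠ -15 ∨ 2*vec[e + 2] + 2*e ≠ -17) → 2*e < 8) ∧ ((¬(vec[e + 2] + e ≠ -15 ∨ 2*vec[e + 2] + 2*e ≠ -17)) → 2*e < 8).
Before the if: ((3*val ≥ -12 ∨ e < -2) → 2*e < 8) ∧ ((¬(3*val ≥ -12 ∨ e < -2)) → (((vec[e + 2] + e ≠ -15 ∨ 2*vec[e + 2] + 2*e ≠ -17) → 2*e < 8) ∧ ((¬(vec[e + 2] + e ≠ -15 ∨ 2*vec[e + 2] + 2*e ≠ -17)) → 2*e < 8)))
The weakest precondition is ((3*val ≥ -12 ∨ e < -2) → 2*e < 8) ∧ ((¬(3*val ≥ -12 ∨ e < -2)) → (((vec[e + 2] + e ≠ -15 ∨ 2*vec[e + 2] + 2*e ≠ -17) → 2*e < 8) ∧ ((¬(vec[e + 2] + e ≠ -15 ∨ 2*vec[e + 2] + 2*e ≠ -17)) → 2*e < 8))).
Check whether ((3*val ≥ -12 ∨ e < -2) → 2*e < 8) ∧ ((¬(3*val ≥ -12 ∨ e < -2)) → (((vec[e + 2] + e ≠ -15 ∨ 2*vec[e + 2] + 2*e ≠ -17) → 2*e < 12) ∧ ((¬(vec[e + 2] + e ≠ -15 ∨ 2*vec[e + 2] + 2*e ≠ -17)) → 2*e < 8))) implies it.
Countermodel: at the initial state e = 4, val = -5, vec = {[6] = 0, elsewhere 0}, the precondition holds but the weakest precondition fails.
Answer: invalid


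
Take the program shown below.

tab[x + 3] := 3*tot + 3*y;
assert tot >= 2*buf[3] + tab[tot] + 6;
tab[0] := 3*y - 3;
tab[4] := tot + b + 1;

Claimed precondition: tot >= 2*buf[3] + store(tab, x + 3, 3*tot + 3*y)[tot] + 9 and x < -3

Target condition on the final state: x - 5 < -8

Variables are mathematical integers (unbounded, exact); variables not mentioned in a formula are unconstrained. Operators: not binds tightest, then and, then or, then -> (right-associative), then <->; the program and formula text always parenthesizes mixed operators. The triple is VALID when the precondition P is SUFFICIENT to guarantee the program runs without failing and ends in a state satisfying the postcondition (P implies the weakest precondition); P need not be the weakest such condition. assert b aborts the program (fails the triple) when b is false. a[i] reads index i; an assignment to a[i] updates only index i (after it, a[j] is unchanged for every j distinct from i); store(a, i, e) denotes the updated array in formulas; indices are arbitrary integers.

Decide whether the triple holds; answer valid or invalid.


Working backward. After the program, the postcondition x - 5 < -8 must hold; in canonical form it is x < -3.
Before tab[4] := tot + b + 1: x < -3
Before tab[0] := 3*y - 3: x < -3
Before assert tot >= 2*buf[3] + tab[tot] + 6: tot >= 2*buf[3] + tab[tot] + 6 and x < -3
Before tab[x + 3] := 3*tot + 3*y: tot >= 2*buf[3] + store(tab, x + 3, 3*tot + 3*y)[tot] + 6 and x < -3
The weakest precondition is tot >= 2*buf[3] + store(tab, x + 3, 3*tot + 3*y)[tot] + 6 and x < -3.
Check whether tot >= 2*buf[3] + store(tab, x + 3, 3*tot + 3*y)[tot] + 9 and x < -3 implies it.
Every state satisfying the precondition satisfies the weakest precondition: the implication holds.
Answer: valid


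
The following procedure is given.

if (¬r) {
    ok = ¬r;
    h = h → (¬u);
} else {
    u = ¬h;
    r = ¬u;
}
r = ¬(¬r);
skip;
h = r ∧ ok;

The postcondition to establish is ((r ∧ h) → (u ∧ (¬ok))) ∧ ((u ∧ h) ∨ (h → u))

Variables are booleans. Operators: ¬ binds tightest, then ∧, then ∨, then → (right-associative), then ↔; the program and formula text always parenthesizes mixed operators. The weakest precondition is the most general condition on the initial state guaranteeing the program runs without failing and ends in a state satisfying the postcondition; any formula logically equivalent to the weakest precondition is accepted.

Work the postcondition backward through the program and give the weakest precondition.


Working backward. After the program, ((r ∧ h) → (u ∧ (¬ok))) ∧ ((u ∧ h) ∨ (h → u)) must hold.
Before h := r ∧ ok: ((r ∧ ok) → (u ∧ (¬ok))) ∧ ((u ∧ r ∧ ok) ∨ ((r ∧ ok) → u))
Before skip: ((r ∧ ok) → (u ∧ (¬ok))) ∧ ((u ∧ r ∧ ok) ∨ ((r ∧ ok) → u))
Before r := ¬(¬r): ((r ∧ ok) → (u ∧ (¬ok))) ∧ ((u ∧ r ∧ ok) ∨ ((r ∧ ok) → u))
Then branch requires true; else branch requires ((h ∧ ok) → ((¬h) ∧ (¬ok))) ∧ ((h ∧ ok) → (¬h)).
Before the if: r → (((h ∧ ok) → ((¬h) ∧ (¬ok))) ∧ ((h ∧ ok) → (¬h)))
Answer: WP = r → (((h ∧ ok) → ((¬h) ∧ (¬ok))) ∧ ((h ∧ ok) → (¬h)))


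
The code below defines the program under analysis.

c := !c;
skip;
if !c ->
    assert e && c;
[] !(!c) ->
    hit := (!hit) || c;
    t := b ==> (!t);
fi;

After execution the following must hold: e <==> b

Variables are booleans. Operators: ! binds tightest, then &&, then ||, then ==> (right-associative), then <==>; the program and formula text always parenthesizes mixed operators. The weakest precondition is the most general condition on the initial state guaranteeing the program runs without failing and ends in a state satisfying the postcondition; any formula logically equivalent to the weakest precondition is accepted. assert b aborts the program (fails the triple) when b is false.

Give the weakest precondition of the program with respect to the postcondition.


Working backward. After the program, e <==> b must hold.
Then branch requires e && c && (e <==> b); else branch requires e <==> b.
Before the if: ((!c) ==> (e && c && (e <==> b))) && (c ==> (e <==> b))
Before skip: ((!c) ==> (e && c && (e <==> b))) && (c ==> (e <==> b))
Before c := !c: (c ==> (e && (!c) && (e <==> b))) && ((!c) ==> (e <==> b))
Answer: WP = (c ==> (e && (!c) && (e <==> b))) && ((!c) ==> (e <==> b))


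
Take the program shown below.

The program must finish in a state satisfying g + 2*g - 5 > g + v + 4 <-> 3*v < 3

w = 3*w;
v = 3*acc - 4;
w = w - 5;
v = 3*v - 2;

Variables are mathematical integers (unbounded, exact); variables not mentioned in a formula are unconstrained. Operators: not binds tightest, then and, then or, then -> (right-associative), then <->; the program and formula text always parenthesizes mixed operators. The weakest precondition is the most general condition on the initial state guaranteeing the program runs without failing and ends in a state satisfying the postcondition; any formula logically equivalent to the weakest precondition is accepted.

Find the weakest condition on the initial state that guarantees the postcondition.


Working backward. After the program, the postcondition g + 2*g - 5 > g + v + 4 <-> 3*v < 3 must hold; in canonical form it is 2*g > v + 9 <-> 3*v < 3.
Before v := 3*v - 2: 2*g > 3*v + 7 <-> 9*v < 9
Before w := w - 5: 2*g > 3*v + 7 <-> 9*v < 9
Before v := 3*acc - 4: 2*g > 9*acc - 5 <-> 27*acc < 45
Before w := 3*w: 2*g > 9*acc - 5 <-> 27*acc < 45
Answer: WP = 2*g > 9*acc - 5 <-> 27*acc < 45


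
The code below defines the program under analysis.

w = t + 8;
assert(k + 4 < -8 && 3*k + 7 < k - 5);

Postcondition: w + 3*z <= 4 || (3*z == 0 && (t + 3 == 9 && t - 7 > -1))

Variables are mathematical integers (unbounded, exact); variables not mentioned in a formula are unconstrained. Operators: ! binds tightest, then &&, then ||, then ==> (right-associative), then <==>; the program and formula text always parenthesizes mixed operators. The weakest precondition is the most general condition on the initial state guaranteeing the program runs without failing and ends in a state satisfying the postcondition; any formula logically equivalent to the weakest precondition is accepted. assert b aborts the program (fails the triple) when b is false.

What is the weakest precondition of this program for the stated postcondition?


Working backward. After the program, the postcondition w + 3*z <= 4 || (3*z == 0 && (t + 3 == 9 && t - 7 > -1)) must hold; in canonical form it is w + 3*z <= 4 || (3*z == 0 && t == 6 && t > 6).
Before assert k + 4 < -8 && 3*k + 7 < k - 5: k < -12 && 2*k < -12 && (w + 3*z <= 4 || (3*z == 0 && t == 6 && t > 6))
Before w := t + 8: k < -12 && 2*k < -12 && (t + 3*z <= -4 || (3*z == 0 && t == 6 && t > 6))
Answer: WP = k < -12 && 2*k < -12 && (t + 3*z <= -4 || (3*z == 0 && t == 6 && t > 6))


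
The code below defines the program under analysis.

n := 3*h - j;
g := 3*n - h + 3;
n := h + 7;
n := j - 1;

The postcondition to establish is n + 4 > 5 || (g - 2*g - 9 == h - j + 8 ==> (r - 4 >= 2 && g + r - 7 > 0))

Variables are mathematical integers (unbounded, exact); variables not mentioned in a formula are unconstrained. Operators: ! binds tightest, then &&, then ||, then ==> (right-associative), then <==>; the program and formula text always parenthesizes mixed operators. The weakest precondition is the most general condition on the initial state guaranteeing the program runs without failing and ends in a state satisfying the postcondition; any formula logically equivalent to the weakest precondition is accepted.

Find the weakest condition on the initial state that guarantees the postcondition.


Working backward. After the program, the postcondition n + 4 > 5 || (g - 2*g - 9 == h - j + 8 ==> (r - 4 >= 2 && g + r - 7 > 0)) must hold; in canonical form it is n > 1 || (j == g + h + 17 ==> (r >= 6 && g + r > 7)).
Before n := j - 1: j > 2 || (j == g + h + 17 ==> (r >= 6 && g + r > 7))
Before n := h + 7: j > 2 || (j == g + h + 17 ==> (r >= 6 && g + r > 7))
Before g := 3*n - h + 3: j > 2 || (j == 3*n + 20 ==> (r >= 6 && 3*n + r > h + 4))
Before n := 3*h - j: j > 2 || (4*j == 9*h + 20 ==> (r >= 6 && 8*h + r > 3*j + 4))
Answer: WP = j > 2 || (4*j == 9*h + 20 ==> (r >= 6 && 8*h + r > 3*j + 4))


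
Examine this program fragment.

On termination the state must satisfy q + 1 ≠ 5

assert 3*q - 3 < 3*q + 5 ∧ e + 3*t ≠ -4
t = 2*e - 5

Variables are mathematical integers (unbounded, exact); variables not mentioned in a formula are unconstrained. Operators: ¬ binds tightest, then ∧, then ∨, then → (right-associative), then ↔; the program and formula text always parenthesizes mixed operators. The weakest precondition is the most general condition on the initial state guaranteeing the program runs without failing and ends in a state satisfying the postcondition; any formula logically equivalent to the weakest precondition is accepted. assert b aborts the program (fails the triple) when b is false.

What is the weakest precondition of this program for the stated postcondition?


Working backward. After the program, the postcondition q + 1 ≠ 5 must hold; in canonical form it is q ≠ 4.
Before t := 2*e - 5: q ≠ 4
Before assert 3*q - 3 < 3*q + 5 ∧ e + 3*t ≠ -4: e + 3*t ≠ -4 ∧ q ≠ 4
Answer: WP = e + 3*t ≠ -4 ∧ q ≠ 4


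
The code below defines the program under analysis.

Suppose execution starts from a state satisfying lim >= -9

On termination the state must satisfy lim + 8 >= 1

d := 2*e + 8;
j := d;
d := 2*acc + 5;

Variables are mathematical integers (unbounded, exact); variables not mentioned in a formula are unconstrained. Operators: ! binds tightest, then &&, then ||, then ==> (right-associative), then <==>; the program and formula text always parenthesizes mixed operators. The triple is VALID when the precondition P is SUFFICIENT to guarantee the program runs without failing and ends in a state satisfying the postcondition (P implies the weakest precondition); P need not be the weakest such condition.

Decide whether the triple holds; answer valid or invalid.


Working backward. After the program, the postcondition lim + 8 >= 1 must hold; in canonical form it is lim >= -7.
Before d := 2*acc + 5: lim >= -7
Before j := d: lim >= -7
Before d := 2*e + 8: lim >= -7
The weakest precondition is lim >= -7.
Check whether lim >= -9 implies it.
Countermodel: at the initial state lim = -9, the precondition holds but the weakest precondition fails.
Answer: invalid


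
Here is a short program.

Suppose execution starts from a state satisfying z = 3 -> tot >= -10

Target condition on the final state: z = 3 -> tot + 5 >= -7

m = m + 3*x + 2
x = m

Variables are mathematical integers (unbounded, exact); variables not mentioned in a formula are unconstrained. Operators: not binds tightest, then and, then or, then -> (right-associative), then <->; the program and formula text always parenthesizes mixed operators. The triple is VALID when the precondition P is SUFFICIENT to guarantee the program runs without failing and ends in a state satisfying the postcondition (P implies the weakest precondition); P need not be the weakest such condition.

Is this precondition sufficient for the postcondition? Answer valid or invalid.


Working backward. After the program, the postcondition z = 3 -> tot + 5 >= -7 must hold; in canonical form it is z = 3 -> tot >= -12.
Before x := m: z = 3 -> tot >= -12
Before m := m + 3*x + 2: z = 3 -> tot >= -12
The weakest precondition is z = 3 -> tot >= -12.
Check whether z = 3 -> tot >= -10 implies it.
Every state satisfying the precondition satisfies the weakest precondition: the implication holds.
Answer: valid


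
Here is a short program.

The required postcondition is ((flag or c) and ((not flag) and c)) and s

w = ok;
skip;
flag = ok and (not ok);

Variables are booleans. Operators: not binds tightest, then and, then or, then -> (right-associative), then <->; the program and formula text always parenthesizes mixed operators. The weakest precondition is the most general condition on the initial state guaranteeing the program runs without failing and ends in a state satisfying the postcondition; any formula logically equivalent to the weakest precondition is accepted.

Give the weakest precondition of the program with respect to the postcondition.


Working backward. After the program, the postcondition ((flag or c) and ((not flag) and c)) and s must hold; in canonical form it is (flag or c) and (not flag) and c and s.
Before flag := ok and (not ok): c and s
Before skip: c and s
Before w := ok: c and s
Answer: WP = c and s


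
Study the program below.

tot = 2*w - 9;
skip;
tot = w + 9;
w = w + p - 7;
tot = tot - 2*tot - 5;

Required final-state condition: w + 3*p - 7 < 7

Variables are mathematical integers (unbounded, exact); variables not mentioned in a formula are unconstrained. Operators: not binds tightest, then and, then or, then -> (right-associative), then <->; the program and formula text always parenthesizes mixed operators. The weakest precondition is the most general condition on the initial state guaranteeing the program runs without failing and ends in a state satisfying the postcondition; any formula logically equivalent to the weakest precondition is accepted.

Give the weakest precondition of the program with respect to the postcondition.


Working backward. After the program, the postcondition w + 3*p - 7 < 7 must hold; in canonical form it is 3*p + w < 14.
Before tot := tot - 2*tot - 5: 3*p + w < 14
Before w := w + p - 7: 4*p + w < 21
Before tot := w + 9: 4*p + w < 21
Before skip: 4*p + w < 21
Before tot := 2*w - 9: 4*p + w < 21
Answer: WP = 4*p + w < 21


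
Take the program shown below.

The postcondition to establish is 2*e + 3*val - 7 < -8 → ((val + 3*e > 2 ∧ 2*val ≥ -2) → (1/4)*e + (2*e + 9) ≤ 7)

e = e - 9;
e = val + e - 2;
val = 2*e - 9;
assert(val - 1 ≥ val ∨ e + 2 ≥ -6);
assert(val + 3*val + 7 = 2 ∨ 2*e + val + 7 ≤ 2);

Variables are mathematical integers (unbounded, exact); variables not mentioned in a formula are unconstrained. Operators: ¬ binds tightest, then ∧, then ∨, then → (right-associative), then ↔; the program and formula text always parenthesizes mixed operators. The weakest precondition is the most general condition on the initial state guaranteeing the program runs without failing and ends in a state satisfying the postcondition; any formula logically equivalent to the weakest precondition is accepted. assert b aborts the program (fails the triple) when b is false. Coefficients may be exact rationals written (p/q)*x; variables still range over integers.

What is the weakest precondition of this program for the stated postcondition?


Working backward. After the program, the postcondition 2*e + 3*val - 7 < -8 → ((val + 3*e > 2 ∧ 2*val ≥ -2) → (1/4)*e + (2*e + 9) ≤ 7) must hold; in canonical form it is 2*e + 3*val < -1 → ((3*e + val > 2 ∧ 2*val ≥ -2) → (9/4)*e ≤ -2).
Before assert val + 3*val + 7 = 2 ∨ 2*e + val + 7 ≤ 2: (4*val = -5 ∨ 2*e + val ≤ -5) ∧ (2*e + 3*val < -1 → ((3*e + val > 2 ∧ 2*val ≥ -2) → (9/4)*e ≤ -2))
Before assert val - 1 ≥ val ∨ e + 2 ≥ -6: e ≥ -8 ∧ (4*val = -5 ∨ 2*e + val ≤ -5) ∧ (2*e + 3*val < -1 → ((3*e + val > 2 ∧ 2*val ≥ -2) → (9/4)*e ≤ -2))
Before val := 2*e - 9: e ≥ -8 ∧ (8*e = 31 ∨ 4*e ≤ 4) ∧ (8*e < 26 → ((5*e > 11 ∧ 4*e ≥ 16) → (9/4)*e ≤ -2))
Before e := val + e - 2: e + val ≥ -6 ∧ (8*e + 8*val = 47 ∨ 4*e + 4*val ≤ 12) ∧ (8*e + 8*val < 42 → ((5*e + 5*val > 21 ∧ 4*e + 4*val ≥ 24) → (9/4)*e + (9/4)*val ≤ 5/2))
Before e := e - 9: e + val ≥ 3 ∧ (8*e + 8*val = 119 ∨ 4*e + 4*val ≤ 48) ∧ (8*e + 8*val < 114 → ((5*e + 5*val > 66 ∧ 4*e + 4*val ≥ 60) → (9/4)*e + (9/4)*val ≤ 91/4))
Answer: WP = e + val ≥ 3 ∧ (8*e + 8*val = 119 ∨ 4*e + 4*val ≤ 48) ∧ (8*e + 8*val < 114 → ((5*e + 5*val > 66 ∧ 4*e + 4*val ≥ 60) → (9/4)*e + (9/4)*val ≤ 91/4))


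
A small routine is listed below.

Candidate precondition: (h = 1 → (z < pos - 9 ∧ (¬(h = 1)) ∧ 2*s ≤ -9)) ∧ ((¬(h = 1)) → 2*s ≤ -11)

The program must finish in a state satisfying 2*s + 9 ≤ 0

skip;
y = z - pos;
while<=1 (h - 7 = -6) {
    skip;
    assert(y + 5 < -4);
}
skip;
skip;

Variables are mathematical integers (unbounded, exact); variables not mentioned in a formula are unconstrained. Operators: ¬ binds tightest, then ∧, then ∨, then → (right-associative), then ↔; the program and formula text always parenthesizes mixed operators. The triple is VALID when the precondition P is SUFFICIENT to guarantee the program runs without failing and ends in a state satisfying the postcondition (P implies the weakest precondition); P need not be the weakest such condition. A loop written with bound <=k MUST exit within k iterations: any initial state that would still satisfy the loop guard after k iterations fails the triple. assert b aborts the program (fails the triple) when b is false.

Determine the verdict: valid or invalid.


Working backward. After the program, the postcondition 2*s + 9 ≤ 0 must hold; in canonical form it is 2*s ≤ -9.
Before skip: 2*s ≤ -9
Before skip: 2*s ≤ -9
Before the loop (bound <=1), unroll the exhaustion recursion (WP_0 = exit-now case; WP_j = one more guarded iteration, up to j = 1):
  WP_0: (¬(h = 1)) ∧ 2*s ≤ -9
  WP_1: (h = 1 → (y < -9 ∧ (¬(h = 1)) ∧ 2*s ≤ -9)) ∧ ((¬(h = 1)) → 2*s ≤ -9)
So before the loop: (h = 1 → (y < -9 ∧ (¬(h = 1)) ∧ 2*s ≤ -9)) ∧ ((¬(h = 1)) → 2*s ≤ -9)
Before y := z - pos: (h = 1 → (z < pos - 9 ∧ (¬(h = 1)) ∧ 2*s ≤ -9)) ∧ ((¬(h = 1)) → 2*s ≤ -9)
Before skip: (h = 1 → (z < pos - 9 ∧ (¬(h = 1)) ∧ 2*s ≤ -9)) ∧ ((¬(h = 1)) → 2*s ≤ -9)
The weakest precondition is (h = 1 → (z < pos - 9 ∧ (¬(h = 1)) ∧ 2*s ≤ -9)) ∧ ((¬(h = 1)) → 2*s ≤ -9).
Check whether (h = 1 → (z < pos - 9 ∧ (¬(h = 1)) ∧ 2*s ≤ -9)) ∧ ((¬(h = 1)) → 2*s ≤ -11) implies it.
Every state satisfying the precondition satisfies the weakest precondition: the implication holds.
Answer: valid


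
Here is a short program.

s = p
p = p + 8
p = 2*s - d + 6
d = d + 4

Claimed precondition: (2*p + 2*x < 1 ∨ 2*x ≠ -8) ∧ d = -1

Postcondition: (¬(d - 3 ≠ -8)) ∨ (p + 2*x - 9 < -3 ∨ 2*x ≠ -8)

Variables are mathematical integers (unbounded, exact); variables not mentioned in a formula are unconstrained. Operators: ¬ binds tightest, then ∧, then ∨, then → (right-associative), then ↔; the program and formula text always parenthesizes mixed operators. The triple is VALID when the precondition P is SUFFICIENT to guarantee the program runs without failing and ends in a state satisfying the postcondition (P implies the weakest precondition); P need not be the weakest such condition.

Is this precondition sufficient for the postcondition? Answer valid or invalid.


Working backward. After the program, the postcondition (¬(d - 3 ≠ -8)) ∨ (p + 2*x - 9 < -3 ∨ 2*x ≠ -8) must hold; in canonical form it is (¬(d ≠ -5)) ∨ p + 2*x < 6 ∨ 2*x ≠ -8.
Before d := d + 4: (¬(d ≠ -9)) ∨ p + 2*x < 6 ∨ 2*x ≠ -8
Before p := 2*s - d + 6: (¬(d ≠ -9)) ∨ 2*s + 2*x < d ∨ 2*x ≠ -8
Before p := p + 8: (¬(d ≠ -9)) ∨ 2*s + 2*x < d ∨ 2*x ≠ -8
Before s := p: (¬(d ≠ -9)) ∨ 2*p + 2*x < d ∨ 2*x ≠ -8
The weakest precondition is (¬(d ≠ -9)) ∨ 2*p + 2*x < d ∨ 2*x ≠ -8.
Check whether (2*p + 2*x < 1 ∨ 2*x ≠ -8) ∧ d = -1 implies it.
Countermodel: at the initial state d = -1, p = 4, x = -4, the precondition holds but the weakest precondition fails.
Answer: invalid


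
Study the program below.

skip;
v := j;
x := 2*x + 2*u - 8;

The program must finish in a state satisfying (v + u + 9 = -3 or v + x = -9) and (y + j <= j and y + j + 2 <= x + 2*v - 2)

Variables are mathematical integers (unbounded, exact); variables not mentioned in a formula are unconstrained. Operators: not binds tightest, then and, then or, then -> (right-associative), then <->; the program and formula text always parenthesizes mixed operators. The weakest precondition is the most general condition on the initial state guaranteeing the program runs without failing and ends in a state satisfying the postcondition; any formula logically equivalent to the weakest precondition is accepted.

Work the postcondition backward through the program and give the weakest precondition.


Working backward. After the program, the postcondition (v + u + 9 = -3 or v + x = -9) and (y + j <= j and y + j + 2 <= x + 2*v - 2) must hold; in canonical form it is (u + v = -12 or v + x = -9) and y <= 0 and j + y <= 2*v + x - 4.
Before x := 2*x + 2*u - 8: (u + v = -12 or 2*u + v + 2*x = -1) and y <= 0 and j + y <= 2*u + 2*v + 2*x - 12
Before v := j: (j + u = -12 or j + 2*u + 2*x = -1) and y <= 0 and y <= j + 2*u + 2*x - 12
Before skip: (j + u = -12 or j + 2*u + 2*x = -1) and y <= 0 and y <= j + 2*u + 2*x - 12
Answer: WP = (j + u = -12 or j + 2*u + 2*x = -1) and y <= 0 and y <= j + 2*u + 2*x - 12


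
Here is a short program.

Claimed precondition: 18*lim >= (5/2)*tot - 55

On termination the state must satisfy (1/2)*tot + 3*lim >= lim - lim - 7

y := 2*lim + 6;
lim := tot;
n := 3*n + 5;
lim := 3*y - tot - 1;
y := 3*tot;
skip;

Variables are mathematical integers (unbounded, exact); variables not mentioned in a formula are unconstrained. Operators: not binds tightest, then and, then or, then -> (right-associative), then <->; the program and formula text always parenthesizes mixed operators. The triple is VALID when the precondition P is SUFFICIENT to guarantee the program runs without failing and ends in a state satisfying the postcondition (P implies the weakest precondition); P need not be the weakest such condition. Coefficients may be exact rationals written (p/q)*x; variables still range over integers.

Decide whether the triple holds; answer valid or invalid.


Working backward. After the program, the postcondition (1/2)*tot + 3*lim >= lim - lim - 7 must hold; in canonical form it is 3*lim + (1/2)*tot >= -7.
Before skip: 3*lim + (1/2)*tot >= -7
Before y := 3*tot: 3*lim + (1/2)*tot >= -7
Before lim := 3*y - tot - 1: 9*y >= (5/2)*tot - 4
Before n := 3*n + 5: 9*y >= (5/2)*tot - 4
Before lim := tot: 9*y >= (5/2)*tot - 4
Before y := 2*lim + 6: 18*lim >= (5/2)*tot - 58
The weakest precondition is 18*lim >= (5/2)*tot - 58.
Check whether 18*lim >= (5/2)*tot - 55 implies it.
Every state satisfying the precondition satisfies the weakest precondition: the implication holds.
Answer: valid


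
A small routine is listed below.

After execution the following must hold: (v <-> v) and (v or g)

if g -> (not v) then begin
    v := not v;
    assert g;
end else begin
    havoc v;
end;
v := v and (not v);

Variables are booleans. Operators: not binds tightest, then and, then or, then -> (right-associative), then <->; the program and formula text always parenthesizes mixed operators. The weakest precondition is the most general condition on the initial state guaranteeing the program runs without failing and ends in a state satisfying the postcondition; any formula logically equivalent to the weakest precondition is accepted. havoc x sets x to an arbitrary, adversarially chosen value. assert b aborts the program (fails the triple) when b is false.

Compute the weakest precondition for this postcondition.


Working backward. After the program, the postcondition (v <-> v) and (v or g) must hold; in canonical form it is v or g.
Before v := v and (not v): g
Then branch requires g; else branch requires g.
Before the if: ((g -> (not v)) -> g) and ((not (g -> (not v))) -> g)
Answer: WP = ((g -> (not v)) -> g) and ((not (g -> (not v))) -> g)


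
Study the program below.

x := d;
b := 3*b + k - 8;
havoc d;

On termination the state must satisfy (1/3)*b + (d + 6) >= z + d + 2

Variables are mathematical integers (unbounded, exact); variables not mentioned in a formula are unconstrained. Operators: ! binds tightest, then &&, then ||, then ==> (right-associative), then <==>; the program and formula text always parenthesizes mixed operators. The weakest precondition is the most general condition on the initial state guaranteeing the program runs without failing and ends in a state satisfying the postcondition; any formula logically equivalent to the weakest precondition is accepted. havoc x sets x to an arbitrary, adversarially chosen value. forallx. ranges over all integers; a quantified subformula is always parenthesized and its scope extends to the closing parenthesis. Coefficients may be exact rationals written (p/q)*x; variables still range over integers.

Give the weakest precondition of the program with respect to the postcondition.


Working backward. After the program, the postcondition (1/3)*b + (d + 6) >= z + d + 2 must hold; in canonical form it is (1/3)*b >= z - 4.
Before havoc d: (1/3)*b >= z - 4
Before b := 3*b + k - 8: b + (1/3)*k >= z - 4/3
Before x := d: b + (1/3)*k >= z - 4/3
Answer: WP = b + (1/3)*k >= z - 4/3


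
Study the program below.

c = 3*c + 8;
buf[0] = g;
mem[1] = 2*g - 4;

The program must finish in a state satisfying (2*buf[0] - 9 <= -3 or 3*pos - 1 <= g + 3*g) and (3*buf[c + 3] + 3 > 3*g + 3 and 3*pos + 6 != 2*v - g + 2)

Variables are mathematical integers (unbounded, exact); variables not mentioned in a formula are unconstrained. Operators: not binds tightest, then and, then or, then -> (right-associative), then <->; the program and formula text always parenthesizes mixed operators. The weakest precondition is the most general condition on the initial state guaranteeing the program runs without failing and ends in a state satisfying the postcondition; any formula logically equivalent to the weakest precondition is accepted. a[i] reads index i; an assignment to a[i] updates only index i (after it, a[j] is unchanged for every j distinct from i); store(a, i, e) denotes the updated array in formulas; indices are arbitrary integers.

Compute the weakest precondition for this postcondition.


Working backward. After the program, the postcondition (2*buf[0] - 9 <= -3 or 3*pos - 1 <= g + 3*g) and (3*buf[c + 3] + 3 > 3*g + 3 and 3*pos + 6 != 2*v - g + 2) must hold; in canonical form it is (2*buf[0] <= 6 or 3*pos <= 4*g + 1) and 3*buf[c + 3] > 3*g and g + 3*pos != 2*v - 4.
Before mem[1] := 2*g - 4: (2*buf[0] <= 6 or 3*pos <= 4*g + 1) and 3*buf[c + 3] > 3*g and g + 3*pos != 2*v - 4
Before buf[0] := g: (2*g <= 6 or 3*pos <= 4*g + 1) and 3*store(buf, 0, g)[c + 3] > 3*g and g + 3*pos != 2*v - 4
Before c := 3*c + 8: (2*g <= 6 or 3*pos <= 4*g + 1) and 3*store(buf, 0, g)[3*c + 11] > 3*g and g + 3*pos != 2*v - 4
Answer: WP = (2*g <= 6 or 3*pos <= 4*g + 1) and 3*store(buf, 0, g)[3*c + 11] > 3*g and g + 3*pos != 2*v - 4


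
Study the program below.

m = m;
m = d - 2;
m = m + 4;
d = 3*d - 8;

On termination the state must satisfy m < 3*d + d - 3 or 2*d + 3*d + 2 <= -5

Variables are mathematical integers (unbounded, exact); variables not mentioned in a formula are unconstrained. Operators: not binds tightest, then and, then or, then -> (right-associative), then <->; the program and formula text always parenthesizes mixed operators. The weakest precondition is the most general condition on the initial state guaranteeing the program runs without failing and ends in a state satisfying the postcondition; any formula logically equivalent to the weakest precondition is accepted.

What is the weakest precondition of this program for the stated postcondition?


Working backward. After the program, the postcondition m < 3*d + d - 3 or 2*d + 3*d + 2 <= -5 must hold; in canonical form it is m < 4*d - 3 or 5*d <= -7.
Before d := 3*d - 8: m < 12*d - 35 or 15*d <= 33
Before m := m + 4: m < 12*d - 39 or 15*d <= 33
Before m := d - 2: 11*d > 37 or 15*d <= 33
Before m := m: 11*d > 37 or 15*d <= 33
Answer: WP = 11*d > 37 or 15*d <= 33


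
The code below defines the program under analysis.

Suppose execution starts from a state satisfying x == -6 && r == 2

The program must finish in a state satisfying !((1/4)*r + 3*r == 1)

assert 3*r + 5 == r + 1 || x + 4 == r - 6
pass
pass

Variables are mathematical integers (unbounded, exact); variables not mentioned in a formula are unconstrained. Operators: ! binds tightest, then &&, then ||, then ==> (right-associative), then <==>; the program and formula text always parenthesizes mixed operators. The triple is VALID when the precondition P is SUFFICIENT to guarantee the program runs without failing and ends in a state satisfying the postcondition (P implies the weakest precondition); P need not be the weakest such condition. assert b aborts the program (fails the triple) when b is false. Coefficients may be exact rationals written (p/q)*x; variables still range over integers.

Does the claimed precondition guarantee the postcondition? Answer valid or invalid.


Working backward. After the program, the postcondition !((1/4)*r + 3*r == 1) must hold; in canonical form it is !((13/4)*r == 1).
Before skip: !((13/4)*r == 1)
Before skip: !((13/4)*r == 1)
Before assert 3*r + 5 == r + 1 || x + 4 == r - 6: (2*r == -4 || x == r - 10) && (!((13/4)*r == 1))
The weakest precondition is (2*r == -4 || x == r - 10) && (!((13/4)*r == 1)).
Check whether x == -6 && r == 2 implies it.
Countermodel: at the initial state r = 2, x = -6, the precondition holds but the weakest precondition fails.
Answer: invalid
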